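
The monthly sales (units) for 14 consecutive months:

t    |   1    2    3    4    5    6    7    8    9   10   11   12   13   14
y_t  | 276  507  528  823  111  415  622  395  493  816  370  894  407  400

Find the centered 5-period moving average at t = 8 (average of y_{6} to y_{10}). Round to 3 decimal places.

Sum of periods 6–10: 415 + 622 + 395 + 493 + 816 = 2741
Divide by 5: 2741 / 5 = 548.200

548.200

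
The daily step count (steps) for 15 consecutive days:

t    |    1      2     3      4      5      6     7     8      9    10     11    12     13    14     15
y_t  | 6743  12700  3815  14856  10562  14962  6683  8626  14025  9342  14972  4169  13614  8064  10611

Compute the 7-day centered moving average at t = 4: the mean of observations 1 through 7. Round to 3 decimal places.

10045.857

Sum of periods 1–7: 6743 + 12700 + 3815 + 14856 + 10562 + 14962 + 6683 = 70321
Divide by 7: 70321 / 7 = 10045.857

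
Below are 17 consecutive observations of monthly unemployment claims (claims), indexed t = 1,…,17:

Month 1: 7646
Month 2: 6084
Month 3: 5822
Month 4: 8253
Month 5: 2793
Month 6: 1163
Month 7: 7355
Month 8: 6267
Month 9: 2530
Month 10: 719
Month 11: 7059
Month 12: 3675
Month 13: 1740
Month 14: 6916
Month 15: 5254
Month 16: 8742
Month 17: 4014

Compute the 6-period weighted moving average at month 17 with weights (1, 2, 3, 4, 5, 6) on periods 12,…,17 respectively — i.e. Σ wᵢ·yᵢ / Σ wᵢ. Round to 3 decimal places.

5557.762

Weighted sum: 1·3675 + 2·1740 + 3·6916 + 4·5254 + 5·8742 + 6·4014 = 3675 + 3480 + 20748 + 21016 + 43710 + 24084 = 116713
Weight total: 1 + 2 + 3 + 4 + 5 + 6 = 21
WMA = 116713 / 21 = 5557.762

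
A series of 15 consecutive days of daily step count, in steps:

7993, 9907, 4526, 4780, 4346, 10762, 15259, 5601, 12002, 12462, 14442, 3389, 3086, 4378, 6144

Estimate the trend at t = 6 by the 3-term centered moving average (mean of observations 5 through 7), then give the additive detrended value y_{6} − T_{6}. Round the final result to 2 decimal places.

Trend T_6 = (4346 + 10762 + 15259) / 3 = 30367/3 = 10122.3333
Detrended value: 10762 − 10122.3333 = 639.67

639.67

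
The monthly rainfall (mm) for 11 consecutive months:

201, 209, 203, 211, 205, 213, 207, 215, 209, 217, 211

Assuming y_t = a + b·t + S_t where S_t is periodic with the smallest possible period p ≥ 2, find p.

First differences y_{t+1} − y_t: 8, -6, 8, -6, 8, -6, …
The difference pattern repeats every 2 terms and not for any smaller step, so p = 2.

2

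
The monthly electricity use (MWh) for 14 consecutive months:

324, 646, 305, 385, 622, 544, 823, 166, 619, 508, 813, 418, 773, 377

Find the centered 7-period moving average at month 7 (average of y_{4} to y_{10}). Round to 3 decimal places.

Sum of periods 4–10: 385 + 622 + 544 + 823 + 166 + 619 + 508 = 3667
Divide by 7: 3667 / 7 = 523.857

523.857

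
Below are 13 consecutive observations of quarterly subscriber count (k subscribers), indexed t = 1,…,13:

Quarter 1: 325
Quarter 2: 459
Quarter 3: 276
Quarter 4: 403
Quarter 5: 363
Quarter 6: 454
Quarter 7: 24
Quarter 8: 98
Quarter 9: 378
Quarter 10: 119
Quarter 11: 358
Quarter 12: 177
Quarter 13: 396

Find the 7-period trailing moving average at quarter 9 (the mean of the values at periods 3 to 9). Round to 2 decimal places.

285.14

Sum of periods 3–9: 276 + 403 + 363 + 454 + 24 + 98 + 378 = 1996
Divide by 7: 1996 / 7 = 285.14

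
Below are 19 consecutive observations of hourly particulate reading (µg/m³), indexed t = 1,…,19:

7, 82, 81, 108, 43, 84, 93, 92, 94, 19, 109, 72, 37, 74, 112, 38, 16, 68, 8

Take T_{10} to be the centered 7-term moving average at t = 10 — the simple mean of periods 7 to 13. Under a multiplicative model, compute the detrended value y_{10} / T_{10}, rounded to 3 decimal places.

0.258

Trend T_10 = (93 + 92 + 94 + 19 + 109 + 72 + 37) / 7 = 516/7 = 73.71429
Ratio to trend: 19 / 73.71429 = 0.258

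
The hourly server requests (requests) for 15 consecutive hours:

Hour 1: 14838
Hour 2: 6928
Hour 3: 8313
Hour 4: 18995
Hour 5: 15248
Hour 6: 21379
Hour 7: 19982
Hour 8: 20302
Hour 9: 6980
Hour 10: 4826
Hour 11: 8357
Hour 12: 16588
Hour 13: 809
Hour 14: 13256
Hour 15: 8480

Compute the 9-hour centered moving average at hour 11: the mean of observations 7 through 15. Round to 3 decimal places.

11064.444

Sum of periods 7–15: 19982 + 20302 + 6980 + 4826 + 8357 + 16588 + 809 + 13256 + 8480 = 99580
Divide by 9: 99580 / 9 = 11064.444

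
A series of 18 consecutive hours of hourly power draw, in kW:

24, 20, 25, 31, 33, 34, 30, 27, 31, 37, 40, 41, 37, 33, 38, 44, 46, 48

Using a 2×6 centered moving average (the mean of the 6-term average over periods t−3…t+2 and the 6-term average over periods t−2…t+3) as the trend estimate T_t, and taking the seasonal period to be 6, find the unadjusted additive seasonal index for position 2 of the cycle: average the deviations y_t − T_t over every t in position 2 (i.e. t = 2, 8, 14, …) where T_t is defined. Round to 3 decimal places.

-5.958

Season position 2 occurs at t = 8, 14 (where T_t is defined).
t=8: T_8 = 32.58333; y_8 − T_8 = 27 − 32.58333 = -5.58333
t=14: T_14 = 39.33333; y_14 − T_14 = 33 − 39.33333 = -6.33333
Mean deviation: (-5.58333 + -6.33333) / 2 = -5.958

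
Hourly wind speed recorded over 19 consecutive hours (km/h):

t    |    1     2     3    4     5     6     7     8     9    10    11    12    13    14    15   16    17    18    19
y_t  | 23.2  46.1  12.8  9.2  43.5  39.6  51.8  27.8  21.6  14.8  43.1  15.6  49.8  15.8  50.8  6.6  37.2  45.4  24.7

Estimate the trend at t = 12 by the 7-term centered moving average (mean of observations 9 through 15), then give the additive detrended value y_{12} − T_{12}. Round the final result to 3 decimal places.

-14.614

Trend T_12 = (21.6 + 14.8 + 43.1 + 15.6 + 49.8 + 15.8 + 50.8) / 7 = 211.5/7 = 30.21429
Detrended value: 15.6 − 30.21429 = -14.614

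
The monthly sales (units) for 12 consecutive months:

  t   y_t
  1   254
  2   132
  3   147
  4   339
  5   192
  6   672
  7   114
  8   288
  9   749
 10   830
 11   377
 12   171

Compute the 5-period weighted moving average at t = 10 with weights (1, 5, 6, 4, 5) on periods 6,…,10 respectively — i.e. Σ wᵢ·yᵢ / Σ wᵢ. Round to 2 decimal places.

481.71

Weighted sum: 1·672 + 5·114 + 6·288 + 4·749 + 5·830 = 672 + 570 + 1728 + 2996 + 4150 = 10116
Weight total: 1 + 5 + 6 + 4 + 5 = 21
WMA = 10116 / 21 = 481.71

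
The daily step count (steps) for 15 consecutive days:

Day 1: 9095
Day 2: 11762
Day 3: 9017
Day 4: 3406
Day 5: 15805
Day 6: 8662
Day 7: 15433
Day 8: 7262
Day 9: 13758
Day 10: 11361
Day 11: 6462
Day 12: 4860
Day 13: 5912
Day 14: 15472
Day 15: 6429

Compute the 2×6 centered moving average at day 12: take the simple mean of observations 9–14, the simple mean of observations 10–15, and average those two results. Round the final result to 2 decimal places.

Sum over 9–14: 13758 + 11361 + 6462 + 4860 + 5912 + 15472 = 57825
Sum over 10–15: 11361 + 6462 + 4860 + 5912 + 15472 + 6429 = 50496
CMA at t=12 = (57825 + 50496) / (2·6) = 108321 / 12 = 9026.75

9026.75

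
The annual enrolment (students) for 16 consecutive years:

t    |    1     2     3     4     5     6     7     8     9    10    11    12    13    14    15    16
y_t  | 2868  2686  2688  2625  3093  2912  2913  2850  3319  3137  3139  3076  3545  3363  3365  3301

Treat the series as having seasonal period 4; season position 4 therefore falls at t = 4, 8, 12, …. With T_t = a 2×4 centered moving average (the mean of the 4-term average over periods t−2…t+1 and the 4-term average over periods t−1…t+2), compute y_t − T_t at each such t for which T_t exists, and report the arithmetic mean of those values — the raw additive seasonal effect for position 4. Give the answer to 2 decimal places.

-176.46

Season position 4 occurs at t = 4, 8, 12 (where T_t is defined).
t=4: T_4 = 2801.2500; y_4 − T_4 = 2625 − 2801.2500 = -176.2500
t=8: T_8 = 3026.6250; y_8 − T_8 = 2850 − 3026.6250 = -176.6250
t=12: T_12 = 3252.5000; y_12 − T_12 = 3076 − 3252.5000 = -176.5000
Mean deviation: (-176.2500 + -176.6250 + -176.5000) / 3 = -176.46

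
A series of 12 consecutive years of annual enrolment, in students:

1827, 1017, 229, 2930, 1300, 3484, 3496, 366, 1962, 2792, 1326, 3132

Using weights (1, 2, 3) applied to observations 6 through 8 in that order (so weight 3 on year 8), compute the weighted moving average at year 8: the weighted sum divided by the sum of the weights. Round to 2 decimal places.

Weighted sum: 1·3484 + 2·3496 + 3·366 = 3484 + 6992 + 1098 = 11574
Weight total: 1 + 2 + 3 = 6
WMA = 11574 / 6 = 1929.00

1929.00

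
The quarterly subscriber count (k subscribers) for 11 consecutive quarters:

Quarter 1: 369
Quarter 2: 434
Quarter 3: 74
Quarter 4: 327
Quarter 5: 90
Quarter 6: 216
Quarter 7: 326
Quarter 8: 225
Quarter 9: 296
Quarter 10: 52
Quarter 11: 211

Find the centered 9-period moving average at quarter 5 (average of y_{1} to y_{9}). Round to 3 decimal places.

Sum of periods 1–9: 369 + 434 + 74 + 327 + 90 + 216 + 326 + 225 + 296 = 2357
Divide by 9: 2357 / 9 = 261.889

261.889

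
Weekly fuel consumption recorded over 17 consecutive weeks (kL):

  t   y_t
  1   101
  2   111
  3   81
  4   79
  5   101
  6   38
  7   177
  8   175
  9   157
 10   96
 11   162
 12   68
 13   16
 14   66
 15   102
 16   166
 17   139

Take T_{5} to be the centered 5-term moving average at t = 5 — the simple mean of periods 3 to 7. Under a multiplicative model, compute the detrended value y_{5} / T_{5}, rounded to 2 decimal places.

1.06

Trend T_5 = (81 + 79 + 101 + 38 + 177) / 5 = 476/5 = 95.2000
Ratio to trend: 101 / 95.2000 = 1.06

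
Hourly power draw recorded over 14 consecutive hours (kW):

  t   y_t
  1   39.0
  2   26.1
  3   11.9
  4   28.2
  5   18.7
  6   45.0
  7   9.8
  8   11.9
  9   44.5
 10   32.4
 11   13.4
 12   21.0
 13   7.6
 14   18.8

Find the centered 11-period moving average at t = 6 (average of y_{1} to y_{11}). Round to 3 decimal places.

Sum of periods 1–11: 39.0 + 26.1 + 11.9 + 28.2 + 18.7 + 45.0 + 9.8 + 11.9 + 44.5 + 32.4 + 13.4 = 280.9
Divide by 11: 280.9 / 11 = 25.536

25.536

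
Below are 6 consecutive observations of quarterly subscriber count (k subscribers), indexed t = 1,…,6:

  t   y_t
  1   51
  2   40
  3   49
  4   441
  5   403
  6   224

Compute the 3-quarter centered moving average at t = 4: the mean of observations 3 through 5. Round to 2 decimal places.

297.67

Sum of periods 3–5: 49 + 441 + 403 = 893
Divide by 3: 893 / 3 = 297.67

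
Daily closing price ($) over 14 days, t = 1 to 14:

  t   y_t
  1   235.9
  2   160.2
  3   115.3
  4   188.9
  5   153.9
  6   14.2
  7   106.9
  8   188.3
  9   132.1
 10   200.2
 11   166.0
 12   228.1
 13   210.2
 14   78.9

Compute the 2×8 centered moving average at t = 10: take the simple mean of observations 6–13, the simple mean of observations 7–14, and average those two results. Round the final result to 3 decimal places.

Sum over 6–13: 14.2 + 106.9 + 188.3 + 132.1 + 200.2 + 166.0 + 228.1 + 210.2 = 1246.0
Sum over 7–14: 106.9 + 188.3 + 132.1 + 200.2 + 166.0 + 228.1 + 210.2 + 78.9 = 1310.7
CMA at t=10 = (1246.0 + 1310.7) / (2·8) = 2556.7 / 16 = 159.794

159.794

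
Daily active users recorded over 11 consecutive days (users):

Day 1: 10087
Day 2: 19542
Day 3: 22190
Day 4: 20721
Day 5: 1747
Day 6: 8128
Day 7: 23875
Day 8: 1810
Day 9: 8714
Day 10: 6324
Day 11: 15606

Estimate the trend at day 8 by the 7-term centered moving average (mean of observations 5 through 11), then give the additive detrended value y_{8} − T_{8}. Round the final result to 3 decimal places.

Trend T_8 = (1747 + 8128 + 23875 + 1810 + 8714 + 6324 + 15606) / 7 = 66204/7 = 9457.71429
Detrended value: 1810 − 9457.71429 = -7647.714

-7647.714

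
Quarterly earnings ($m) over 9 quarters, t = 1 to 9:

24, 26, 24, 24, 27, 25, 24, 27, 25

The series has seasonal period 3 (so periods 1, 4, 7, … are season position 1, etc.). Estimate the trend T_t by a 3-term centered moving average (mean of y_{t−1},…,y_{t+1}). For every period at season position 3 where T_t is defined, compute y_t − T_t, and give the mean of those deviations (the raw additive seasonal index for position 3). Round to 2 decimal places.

-0.50

Season position 3 occurs at t = 3, 6 (where T_t is defined).
t=3: T_3 = 24.6667; y_3 − T_3 = 24 − 24.6667 = -0.6667
t=6: T_6 = 25.3333; y_6 − T_6 = 25 − 25.3333 = -0.3333
Mean deviation: (-0.6667 + -0.3333) / 2 = -0.50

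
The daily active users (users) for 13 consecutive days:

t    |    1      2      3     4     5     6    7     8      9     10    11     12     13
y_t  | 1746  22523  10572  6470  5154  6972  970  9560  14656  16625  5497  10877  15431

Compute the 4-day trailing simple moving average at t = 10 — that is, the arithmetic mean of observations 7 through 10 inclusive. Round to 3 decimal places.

10452.750

Sum of periods 7–10: 970 + 9560 + 14656 + 16625 = 41811
Divide by 4: 41811 / 4 = 10452.750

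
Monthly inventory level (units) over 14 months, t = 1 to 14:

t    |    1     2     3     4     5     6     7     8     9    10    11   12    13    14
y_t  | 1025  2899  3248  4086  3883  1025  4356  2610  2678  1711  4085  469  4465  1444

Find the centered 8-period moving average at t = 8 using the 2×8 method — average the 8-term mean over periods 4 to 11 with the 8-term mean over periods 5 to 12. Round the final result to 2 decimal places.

Sum over 4–11: 4086 + 3883 + 1025 + 4356 + 2610 + 2678 + 1711 + 4085 = 24434
Sum over 5–12: 3883 + 1025 + 4356 + 2610 + 2678 + 1711 + 4085 + 469 = 20817
CMA at t=8 = (24434 + 20817) / (2·8) = 45251 / 16 = 2828.19

2828.19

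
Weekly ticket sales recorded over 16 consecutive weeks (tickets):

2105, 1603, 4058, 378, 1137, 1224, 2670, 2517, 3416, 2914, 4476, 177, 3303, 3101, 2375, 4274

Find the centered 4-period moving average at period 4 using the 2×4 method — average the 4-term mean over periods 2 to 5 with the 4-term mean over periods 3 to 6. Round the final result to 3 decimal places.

1746.625

Sum over 2–5: 1603 + 4058 + 378 + 1137 = 7176
Sum over 3–6: 4058 + 378 + 1137 + 1224 = 6797
CMA at t=4 = (7176 + 6797) / (2·4) = 13973 / 8 = 1746.625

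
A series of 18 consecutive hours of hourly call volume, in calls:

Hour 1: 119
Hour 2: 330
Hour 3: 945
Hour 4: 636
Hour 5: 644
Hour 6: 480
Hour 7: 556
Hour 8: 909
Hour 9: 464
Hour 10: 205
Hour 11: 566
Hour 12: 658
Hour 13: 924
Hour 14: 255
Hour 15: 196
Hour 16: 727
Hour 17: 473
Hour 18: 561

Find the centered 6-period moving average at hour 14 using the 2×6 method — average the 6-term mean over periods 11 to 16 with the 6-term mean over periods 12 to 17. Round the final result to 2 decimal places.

546.58

Sum over 11–16: 566 + 658 + 924 + 255 + 196 + 727 = 3326
Sum over 12–17: 658 + 924 + 255 + 196 + 727 + 473 = 3233
CMA at t=14 = (3326 + 3233) / (2·6) = 6559 / 12 = 546.58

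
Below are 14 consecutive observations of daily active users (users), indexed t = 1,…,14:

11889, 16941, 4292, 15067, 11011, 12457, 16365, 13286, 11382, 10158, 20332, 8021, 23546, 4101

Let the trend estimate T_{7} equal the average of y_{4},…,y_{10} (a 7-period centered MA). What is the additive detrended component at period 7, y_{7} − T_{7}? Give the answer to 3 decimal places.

Trend T_7 = (15067 + 11011 + 12457 + 16365 + 13286 + 11382 + 10158) / 7 = 89726/7 = 12818.00000
Detrended value: 16365 − 12818.00000 = 3547.000

3547.000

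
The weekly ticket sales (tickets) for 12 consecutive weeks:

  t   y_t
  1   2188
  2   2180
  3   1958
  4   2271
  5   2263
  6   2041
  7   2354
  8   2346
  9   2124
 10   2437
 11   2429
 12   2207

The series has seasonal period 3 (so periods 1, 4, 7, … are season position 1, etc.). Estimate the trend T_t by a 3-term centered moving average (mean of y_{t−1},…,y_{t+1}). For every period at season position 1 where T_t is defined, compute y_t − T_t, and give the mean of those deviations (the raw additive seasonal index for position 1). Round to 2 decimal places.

107.00

Season position 1 occurs at t = 4, 7, 10 (where T_t is defined).
t=4: T_4 = 2164.0000; y_4 − T_4 = 2271 − 2164.0000 = 107.0000
t=7: T_7 = 2247.0000; y_7 − T_7 = 2354 − 2247.0000 = 107.0000
t=10: T_10 = 2330.0000; y_10 − T_10 = 2437 − 2330.0000 = 107.0000
Mean deviation: (107.0000 + 107.0000 + 107.0000) / 3 = 107.00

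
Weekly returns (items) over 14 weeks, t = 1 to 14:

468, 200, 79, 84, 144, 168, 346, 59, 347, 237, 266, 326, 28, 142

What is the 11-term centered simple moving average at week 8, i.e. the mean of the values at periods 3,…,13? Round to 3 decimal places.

Sum of periods 3–13: 79 + 84 + 144 + 168 + 346 + 59 + 347 + 237 + 266 + 326 + 28 = 2084
Divide by 11: 2084 / 11 = 189.455

189.455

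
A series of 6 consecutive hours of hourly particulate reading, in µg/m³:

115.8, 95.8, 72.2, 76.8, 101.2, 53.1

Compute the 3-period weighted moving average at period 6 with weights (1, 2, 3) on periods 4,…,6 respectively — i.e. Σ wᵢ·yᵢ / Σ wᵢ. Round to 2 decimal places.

73.08

Weighted sum: 1·76.8 + 2·101.2 + 3·53.1 = 76.8 + 202.4 + 159.3 = 438.5
Weight total: 1 + 2 + 3 = 6
WMA = 438.5 / 6 = 73.08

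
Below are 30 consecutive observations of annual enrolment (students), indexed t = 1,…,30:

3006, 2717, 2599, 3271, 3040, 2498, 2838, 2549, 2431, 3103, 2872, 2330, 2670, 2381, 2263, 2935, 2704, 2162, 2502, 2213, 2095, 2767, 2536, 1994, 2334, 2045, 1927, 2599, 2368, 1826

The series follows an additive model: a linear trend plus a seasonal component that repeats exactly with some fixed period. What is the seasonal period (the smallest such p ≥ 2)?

6

First differences y_{t+1} − y_t: -289, -118, 672, -231, -542, 340, -289, -118, 672, -231, -542, 340, -289, -118, …
The difference pattern repeats every 6 terms and not for any smaller step, so p = 6.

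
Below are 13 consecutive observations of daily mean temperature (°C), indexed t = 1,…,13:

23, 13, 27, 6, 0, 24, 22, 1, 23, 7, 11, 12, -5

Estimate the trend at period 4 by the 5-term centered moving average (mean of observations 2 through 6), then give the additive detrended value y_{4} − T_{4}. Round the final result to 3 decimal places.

Trend T_4 = (13 + 27 + 6 + 0 + 24) / 5 = 70/5 = 14.00000
Detrended value: 6 − 14.00000 = -8.000

-8.000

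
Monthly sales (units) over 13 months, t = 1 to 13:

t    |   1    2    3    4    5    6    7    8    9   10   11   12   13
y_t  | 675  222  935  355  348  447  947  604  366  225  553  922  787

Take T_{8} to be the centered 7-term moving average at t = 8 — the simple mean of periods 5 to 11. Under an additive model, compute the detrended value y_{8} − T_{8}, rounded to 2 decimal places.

105.43

Trend T_8 = (348 + 447 + 947 + 604 + 366 + 225 + 553) / 7 = 3490/7 = 498.5714
Detrended value: 604 − 498.5714 = 105.43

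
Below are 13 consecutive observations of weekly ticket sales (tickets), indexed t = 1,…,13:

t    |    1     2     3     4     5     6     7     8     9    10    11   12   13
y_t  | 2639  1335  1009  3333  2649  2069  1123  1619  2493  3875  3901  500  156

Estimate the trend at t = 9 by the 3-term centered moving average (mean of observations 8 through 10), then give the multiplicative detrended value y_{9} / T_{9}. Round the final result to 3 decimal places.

0.936

Trend T_9 = (1619 + 2493 + 3875) / 3 = 7987/3 = 2662.33333
Ratio to trend: 2493 / 2662.33333 = 0.936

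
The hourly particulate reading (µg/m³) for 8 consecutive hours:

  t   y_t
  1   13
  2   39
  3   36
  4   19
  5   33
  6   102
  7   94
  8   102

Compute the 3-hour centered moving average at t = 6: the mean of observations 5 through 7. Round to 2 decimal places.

Sum of periods 5–7: 33 + 102 + 94 = 229
Divide by 3: 229 / 3 = 76.33

76.33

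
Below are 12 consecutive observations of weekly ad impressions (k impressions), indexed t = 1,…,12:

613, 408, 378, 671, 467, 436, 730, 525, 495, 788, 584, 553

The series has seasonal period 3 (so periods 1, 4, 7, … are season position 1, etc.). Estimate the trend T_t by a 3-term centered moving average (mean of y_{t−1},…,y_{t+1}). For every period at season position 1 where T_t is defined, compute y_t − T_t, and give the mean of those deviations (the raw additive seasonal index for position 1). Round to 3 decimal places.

165.889

Season position 1 occurs at t = 4, 7, 10 (where T_t is defined).
t=4: T_4 = 505.33333; y_4 − T_4 = 671 − 505.33333 = 165.66667
t=7: T_7 = 563.66667; y_7 − T_7 = 730 − 563.66667 = 166.33333
t=10: T_10 = 622.33333; y_10 − T_10 = 788 − 622.33333 = 165.66667
Mean deviation: (165.66667 + 166.33333 + 165.66667) / 3 = 165.889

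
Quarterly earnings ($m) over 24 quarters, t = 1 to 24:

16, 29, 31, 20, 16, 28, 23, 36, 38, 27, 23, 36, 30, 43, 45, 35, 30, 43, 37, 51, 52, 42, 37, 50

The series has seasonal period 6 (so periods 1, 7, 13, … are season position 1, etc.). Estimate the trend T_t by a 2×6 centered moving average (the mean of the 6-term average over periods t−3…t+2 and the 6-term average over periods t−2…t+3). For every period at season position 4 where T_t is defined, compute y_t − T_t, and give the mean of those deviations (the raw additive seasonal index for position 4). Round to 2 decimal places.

-3.75

Season position 4 occurs at t = 4, 10, 16 (where T_t is defined).
t=4: T_4 = 23.9167; y_4 − T_4 = 20 − 23.9167 = -3.9167
t=10: T_10 = 31.0833; y_10 − T_10 = 27 − 31.0833 = -4.0833
t=16: T_16 = 38.2500; y_16 − T_16 = 35 − 38.2500 = -3.2500
Mean deviation: (-3.9167 + -4.0833 + -3.2500) / 3 = -3.75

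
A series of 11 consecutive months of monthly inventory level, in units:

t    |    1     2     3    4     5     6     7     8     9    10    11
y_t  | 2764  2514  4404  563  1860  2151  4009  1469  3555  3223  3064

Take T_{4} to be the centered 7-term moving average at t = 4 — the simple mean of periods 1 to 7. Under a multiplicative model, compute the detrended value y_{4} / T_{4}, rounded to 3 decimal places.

0.216

Trend T_4 = (2764 + 2514 + 4404 + 563 + 1860 + 2151 + 4009) / 7 = 18265/7 = 2609.28571
Ratio to trend: 563 / 2609.28571 = 0.216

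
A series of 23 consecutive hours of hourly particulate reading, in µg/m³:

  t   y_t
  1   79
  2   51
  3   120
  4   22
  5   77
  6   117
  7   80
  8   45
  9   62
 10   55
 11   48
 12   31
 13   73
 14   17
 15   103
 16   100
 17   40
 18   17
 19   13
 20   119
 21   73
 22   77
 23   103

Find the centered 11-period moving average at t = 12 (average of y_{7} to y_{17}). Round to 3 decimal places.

Sum of periods 7–17: 80 + 45 + 62 + 55 + 48 + 31 + 73 + 17 + 103 + 100 + 40 = 654
Divide by 11: 654 / 11 = 59.455

59.455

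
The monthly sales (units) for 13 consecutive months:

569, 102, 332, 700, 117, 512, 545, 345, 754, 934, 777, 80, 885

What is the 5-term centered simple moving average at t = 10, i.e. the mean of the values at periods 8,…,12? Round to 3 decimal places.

Sum of periods 8–12: 345 + 754 + 934 + 777 + 80 = 2890
Divide by 5: 2890 / 5 = 578.000

578.000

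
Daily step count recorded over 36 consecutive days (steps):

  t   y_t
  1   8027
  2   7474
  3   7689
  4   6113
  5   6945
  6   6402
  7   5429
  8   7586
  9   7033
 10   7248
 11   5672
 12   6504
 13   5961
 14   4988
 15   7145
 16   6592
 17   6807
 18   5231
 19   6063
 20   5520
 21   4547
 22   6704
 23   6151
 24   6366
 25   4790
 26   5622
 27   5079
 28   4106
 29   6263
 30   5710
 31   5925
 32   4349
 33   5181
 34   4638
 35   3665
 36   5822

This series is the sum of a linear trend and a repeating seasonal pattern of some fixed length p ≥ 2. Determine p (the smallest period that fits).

7

First differences y_{t+1} − y_t: -553, 215, -1576, 832, -543, -973, 2157, -553, 215, -1576, 832, -543, -973, 2157, -553, 215, …
The difference pattern repeats every 7 terms and not for any smaller step, so p = 7.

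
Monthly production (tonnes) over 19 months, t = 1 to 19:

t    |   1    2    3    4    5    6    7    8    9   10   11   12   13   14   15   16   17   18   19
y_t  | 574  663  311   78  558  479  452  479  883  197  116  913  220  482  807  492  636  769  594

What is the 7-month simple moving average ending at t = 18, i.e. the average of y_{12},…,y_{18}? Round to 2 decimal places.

617.00

Sum of periods 12–18: 913 + 220 + 482 + 807 + 492 + 636 + 769 = 4319
Divide by 7: 4319 / 7 = 617.00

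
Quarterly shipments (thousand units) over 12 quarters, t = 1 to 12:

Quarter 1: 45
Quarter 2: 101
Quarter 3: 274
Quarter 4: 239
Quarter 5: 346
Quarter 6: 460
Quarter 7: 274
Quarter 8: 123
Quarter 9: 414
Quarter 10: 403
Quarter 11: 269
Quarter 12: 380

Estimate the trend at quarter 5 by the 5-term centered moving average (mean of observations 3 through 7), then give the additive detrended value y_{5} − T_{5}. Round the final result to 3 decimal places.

Trend T_5 = (274 + 239 + 346 + 460 + 274) / 5 = 1593/5 = 318.60000
Detrended value: 346 − 318.60000 = 27.400

27.400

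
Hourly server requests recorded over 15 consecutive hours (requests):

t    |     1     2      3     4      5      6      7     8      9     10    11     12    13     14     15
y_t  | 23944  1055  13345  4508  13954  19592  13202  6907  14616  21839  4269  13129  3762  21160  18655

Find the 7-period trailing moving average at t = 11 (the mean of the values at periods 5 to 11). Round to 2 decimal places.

Sum of periods 5–11: 13954 + 19592 + 13202 + 6907 + 14616 + 21839 + 4269 = 94379
Divide by 7: 94379 / 7 = 13482.71

13482.71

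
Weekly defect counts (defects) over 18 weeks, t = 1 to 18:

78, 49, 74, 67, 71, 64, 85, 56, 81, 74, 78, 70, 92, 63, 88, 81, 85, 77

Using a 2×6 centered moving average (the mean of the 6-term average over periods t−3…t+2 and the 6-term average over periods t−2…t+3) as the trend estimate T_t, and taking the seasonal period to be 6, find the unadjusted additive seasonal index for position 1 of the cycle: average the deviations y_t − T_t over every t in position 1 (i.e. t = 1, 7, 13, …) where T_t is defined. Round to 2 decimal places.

13.83

Season position 1 occurs at t = 7, 13 (where T_t is defined).
t=7: T_7 = 71.2500; y_7 − T_7 = 85 − 71.2500 = 13.7500
t=13: T_13 = 78.0833; y_13 − T_13 = 92 − 78.0833 = 13.9167
Mean deviation: (13.7500 + 13.9167) / 2 = 13.83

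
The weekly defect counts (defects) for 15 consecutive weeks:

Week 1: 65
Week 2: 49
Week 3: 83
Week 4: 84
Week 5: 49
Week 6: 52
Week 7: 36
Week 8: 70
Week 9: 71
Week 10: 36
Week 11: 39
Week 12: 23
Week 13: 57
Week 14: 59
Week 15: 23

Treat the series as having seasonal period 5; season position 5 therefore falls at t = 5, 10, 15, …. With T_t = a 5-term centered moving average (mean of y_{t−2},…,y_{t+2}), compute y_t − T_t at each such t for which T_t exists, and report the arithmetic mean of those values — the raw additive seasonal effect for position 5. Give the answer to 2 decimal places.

Season position 5 occurs at t = 5, 10 (where T_t is defined).
t=5: T_5 = 60.8000; y_5 − T_5 = 49 − 60.8000 = -11.8000
t=10: T_10 = 47.8000; y_10 − T_10 = 36 − 47.8000 = -11.8000
Mean deviation: (-11.8000 + -11.8000) / 2 = -11.80

-11.80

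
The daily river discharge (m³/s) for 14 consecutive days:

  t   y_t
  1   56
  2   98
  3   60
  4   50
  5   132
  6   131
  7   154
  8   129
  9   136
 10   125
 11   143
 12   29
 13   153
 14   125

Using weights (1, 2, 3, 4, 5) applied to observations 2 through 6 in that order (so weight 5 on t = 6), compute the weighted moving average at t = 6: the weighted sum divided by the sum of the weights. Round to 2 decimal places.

Weighted sum: 1·98 + 2·60 + 3·50 + 4·132 + 5·131 = 98 + 120 + 150 + 528 + 655 = 1551
Weight total: 1 + 2 + 3 + 4 + 5 = 15
WMA = 1551 / 15 = 103.40

103.40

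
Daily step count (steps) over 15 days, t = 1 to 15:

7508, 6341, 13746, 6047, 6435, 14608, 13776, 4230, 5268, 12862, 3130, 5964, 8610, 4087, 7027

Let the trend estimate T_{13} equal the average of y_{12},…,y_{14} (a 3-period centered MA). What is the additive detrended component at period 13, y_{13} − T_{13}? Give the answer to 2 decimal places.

2389.67

Trend T_13 = (5964 + 8610 + 4087) / 3 = 18661/3 = 6220.3333
Detrended value: 8610 − 6220.3333 = 2389.67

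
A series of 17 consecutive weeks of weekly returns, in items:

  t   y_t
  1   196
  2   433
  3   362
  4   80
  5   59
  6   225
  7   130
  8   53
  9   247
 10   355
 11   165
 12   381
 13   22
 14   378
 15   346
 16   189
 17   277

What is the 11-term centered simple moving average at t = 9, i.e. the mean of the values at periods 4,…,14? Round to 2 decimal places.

Sum of periods 4–14: 80 + 59 + 225 + 130 + 53 + 247 + 355 + 165 + 381 + 22 + 378 = 2095
Divide by 11: 2095 / 11 = 190.45

190.45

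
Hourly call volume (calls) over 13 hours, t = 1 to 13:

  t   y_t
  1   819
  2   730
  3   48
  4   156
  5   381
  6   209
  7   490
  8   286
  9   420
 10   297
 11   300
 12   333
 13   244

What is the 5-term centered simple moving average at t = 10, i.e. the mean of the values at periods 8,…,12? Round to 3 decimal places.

Sum of periods 8–12: 286 + 420 + 297 + 300 + 333 = 1636
Divide by 5: 1636 / 5 = 327.200

327.200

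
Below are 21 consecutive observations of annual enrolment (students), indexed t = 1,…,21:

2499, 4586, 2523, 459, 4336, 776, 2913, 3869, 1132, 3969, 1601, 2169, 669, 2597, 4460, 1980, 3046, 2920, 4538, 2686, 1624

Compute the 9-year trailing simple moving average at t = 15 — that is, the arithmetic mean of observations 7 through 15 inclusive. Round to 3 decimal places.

2597.667

Sum of periods 7–15: 2913 + 3869 + 1132 + 3969 + 1601 + 2169 + 669 + 2597 + 4460 = 23379
Divide by 9: 23379 / 9 = 2597.667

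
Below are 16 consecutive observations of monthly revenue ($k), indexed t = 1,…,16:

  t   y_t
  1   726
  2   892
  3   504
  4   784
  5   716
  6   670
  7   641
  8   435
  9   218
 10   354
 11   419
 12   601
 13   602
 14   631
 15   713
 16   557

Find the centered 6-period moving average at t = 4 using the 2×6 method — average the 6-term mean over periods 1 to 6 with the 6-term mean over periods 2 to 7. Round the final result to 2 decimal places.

Sum over 1–6: 726 + 892 + 504 + 784 + 716 + 670 = 4292
Sum over 2–7: 892 + 504 + 784 + 716 + 670 + 641 = 4207
CMA at t=4 = (4292 + 4207) / (2·6) = 8499 / 12 = 708.25

708.25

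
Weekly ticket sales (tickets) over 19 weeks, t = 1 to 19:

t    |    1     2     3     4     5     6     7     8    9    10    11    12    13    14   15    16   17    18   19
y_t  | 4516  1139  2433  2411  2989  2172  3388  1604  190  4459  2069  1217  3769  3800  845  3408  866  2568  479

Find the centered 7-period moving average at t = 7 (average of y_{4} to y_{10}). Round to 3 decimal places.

2459.000

Sum of periods 4–10: 2411 + 2989 + 2172 + 3388 + 1604 + 190 + 4459 = 17213
Divide by 7: 17213 / 7 = 2459.000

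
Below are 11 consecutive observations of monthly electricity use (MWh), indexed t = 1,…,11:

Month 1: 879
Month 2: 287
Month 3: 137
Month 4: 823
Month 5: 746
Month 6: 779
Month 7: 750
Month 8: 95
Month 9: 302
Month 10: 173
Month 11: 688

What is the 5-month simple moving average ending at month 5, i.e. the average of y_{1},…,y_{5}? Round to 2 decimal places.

574.40

Sum of periods 1–5: 879 + 287 + 137 + 823 + 746 = 2872
Divide by 5: 2872 / 5 = 574.40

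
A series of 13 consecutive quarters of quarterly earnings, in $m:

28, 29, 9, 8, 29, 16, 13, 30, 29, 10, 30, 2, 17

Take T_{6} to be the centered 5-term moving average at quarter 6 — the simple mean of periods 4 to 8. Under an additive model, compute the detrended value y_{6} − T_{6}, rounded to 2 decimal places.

-3.20

Trend T_6 = (8 + 29 + 16 + 13 + 30) / 5 = 96/5 = 19.2000
Detrended value: 16 − 19.2000 = -3.20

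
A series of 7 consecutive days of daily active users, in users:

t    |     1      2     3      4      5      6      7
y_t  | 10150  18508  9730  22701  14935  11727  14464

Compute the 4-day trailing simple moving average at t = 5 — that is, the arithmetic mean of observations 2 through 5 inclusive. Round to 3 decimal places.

16468.500

Sum of periods 2–5: 18508 + 9730 + 22701 + 14935 = 65874
Divide by 4: 65874 / 4 = 16468.500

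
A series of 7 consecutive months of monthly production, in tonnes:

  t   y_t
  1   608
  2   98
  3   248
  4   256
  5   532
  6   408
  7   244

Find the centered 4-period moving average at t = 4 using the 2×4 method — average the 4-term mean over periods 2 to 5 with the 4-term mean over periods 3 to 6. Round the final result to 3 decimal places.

322.250

Sum over 2–5: 98 + 248 + 256 + 532 = 1134
Sum over 3–6: 248 + 256 + 532 + 408 = 1444
CMA at t=4 = (1134 + 1444) / (2·4) = 2578 / 8 = 322.250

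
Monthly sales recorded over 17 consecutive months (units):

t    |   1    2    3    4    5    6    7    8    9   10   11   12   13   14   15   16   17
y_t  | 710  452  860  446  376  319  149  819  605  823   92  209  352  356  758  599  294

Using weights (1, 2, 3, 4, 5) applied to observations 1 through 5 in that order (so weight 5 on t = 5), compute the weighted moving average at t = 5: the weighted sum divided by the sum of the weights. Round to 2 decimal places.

Weighted sum: 1·710 + 2·452 + 3·860 + 4·446 + 5·376 = 710 + 904 + 2580 + 1784 + 1880 = 7858
Weight total: 1 + 2 + 3 + 4 + 5 = 15
WMA = 7858 / 15 = 523.87

523.87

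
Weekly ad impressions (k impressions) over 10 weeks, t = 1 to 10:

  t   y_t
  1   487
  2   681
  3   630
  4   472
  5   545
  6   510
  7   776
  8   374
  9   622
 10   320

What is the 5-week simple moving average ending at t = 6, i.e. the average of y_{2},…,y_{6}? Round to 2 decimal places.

Sum of periods 2–6: 681 + 630 + 472 + 545 + 510 = 2838
Divide by 5: 2838 / 5 = 567.60

567.60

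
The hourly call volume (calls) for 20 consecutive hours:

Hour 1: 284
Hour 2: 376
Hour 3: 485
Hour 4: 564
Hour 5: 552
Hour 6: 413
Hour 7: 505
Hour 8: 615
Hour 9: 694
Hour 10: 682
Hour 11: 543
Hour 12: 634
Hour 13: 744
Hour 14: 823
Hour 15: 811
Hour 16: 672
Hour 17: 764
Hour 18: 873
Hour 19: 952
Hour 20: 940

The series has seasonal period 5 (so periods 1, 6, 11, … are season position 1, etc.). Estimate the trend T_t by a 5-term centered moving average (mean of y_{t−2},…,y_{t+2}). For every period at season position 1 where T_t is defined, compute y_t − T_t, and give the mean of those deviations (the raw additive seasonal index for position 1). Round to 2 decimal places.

Season position 1 occurs at t = 6, 11, 16 (where T_t is defined).
t=6: T_6 = 529.8000; y_6 − T_6 = 413 − 529.8000 = -116.8000
t=11: T_11 = 659.4000; y_11 − T_11 = 543 − 659.4000 = -116.4000
t=16: T_16 = 788.6000; y_16 − T_16 = 672 − 788.6000 = -116.6000
Mean deviation: (-116.8000 + -116.4000 + -116.6000) / 3 = -116.60

-116.60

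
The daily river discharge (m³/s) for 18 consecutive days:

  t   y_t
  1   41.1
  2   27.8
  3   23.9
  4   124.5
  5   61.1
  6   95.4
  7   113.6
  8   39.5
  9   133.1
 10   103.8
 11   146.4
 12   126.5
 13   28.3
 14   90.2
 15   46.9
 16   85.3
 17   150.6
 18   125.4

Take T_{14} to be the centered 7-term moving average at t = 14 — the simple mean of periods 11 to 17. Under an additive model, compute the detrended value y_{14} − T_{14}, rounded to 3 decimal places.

-6.114

Trend T_14 = (146.4 + 126.5 + 28.3 + 90.2 + 46.9 + 85.3 + 150.6) / 7 = 674.2/7 = 96.31429
Detrended value: 90.2 − 96.31429 = -6.114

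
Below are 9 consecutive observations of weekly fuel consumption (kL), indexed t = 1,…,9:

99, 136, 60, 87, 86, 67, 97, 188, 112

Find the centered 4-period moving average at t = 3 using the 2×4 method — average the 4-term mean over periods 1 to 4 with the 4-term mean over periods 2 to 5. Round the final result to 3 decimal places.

93.875

Sum over 1–4: 99 + 136 + 60 + 87 = 382
Sum over 2–5: 136 + 60 + 87 + 86 = 369
CMA at t=3 = (382 + 369) / (2·4) = 751 / 8 = 93.875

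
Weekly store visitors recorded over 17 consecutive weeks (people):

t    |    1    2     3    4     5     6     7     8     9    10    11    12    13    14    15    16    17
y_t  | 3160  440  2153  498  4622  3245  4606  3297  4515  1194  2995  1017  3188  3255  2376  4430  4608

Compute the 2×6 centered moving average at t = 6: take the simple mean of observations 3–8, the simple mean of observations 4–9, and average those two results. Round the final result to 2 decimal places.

Sum over 3–8: 2153 + 498 + 4622 + 3245 + 4606 + 3297 = 18421
Sum over 4–9: 498 + 4622 + 3245 + 4606 + 3297 + 4515 = 20783
CMA at t=6 = (18421 + 20783) / (2·6) = 39204 / 12 = 3267.00

3267.00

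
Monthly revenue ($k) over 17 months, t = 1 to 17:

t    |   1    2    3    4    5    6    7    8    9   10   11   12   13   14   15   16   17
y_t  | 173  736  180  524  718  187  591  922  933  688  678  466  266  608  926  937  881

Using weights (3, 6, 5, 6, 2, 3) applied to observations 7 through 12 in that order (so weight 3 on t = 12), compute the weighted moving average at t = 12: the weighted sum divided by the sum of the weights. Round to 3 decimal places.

754.080

Weighted sum: 3·591 + 6·922 + 5·933 + 6·688 + 2·678 + 3·466 = 1773 + 5532 + 4665 + 4128 + 1356 + 1398 = 18852
Weight total: 3 + 6 + 5 + 6 + 2 + 3 = 25
WMA = 18852 / 25 = 754.080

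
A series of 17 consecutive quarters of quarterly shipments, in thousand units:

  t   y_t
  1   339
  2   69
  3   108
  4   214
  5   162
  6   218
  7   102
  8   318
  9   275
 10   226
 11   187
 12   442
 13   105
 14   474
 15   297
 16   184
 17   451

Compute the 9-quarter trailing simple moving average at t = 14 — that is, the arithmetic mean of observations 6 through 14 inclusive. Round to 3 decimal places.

Sum of periods 6–14: 218 + 102 + 318 + 275 + 226 + 187 + 442 + 105 + 474 = 2347
Divide by 9: 2347 / 9 = 260.778

260.778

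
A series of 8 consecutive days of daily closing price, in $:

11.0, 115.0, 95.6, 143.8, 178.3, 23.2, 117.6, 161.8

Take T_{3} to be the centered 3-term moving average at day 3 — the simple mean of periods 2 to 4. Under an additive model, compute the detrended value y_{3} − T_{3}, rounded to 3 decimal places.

-22.533

Trend T_3 = (115.0 + 95.6 + 143.8) / 3 = 354.4/3 = 118.13333
Detrended value: 95.6 − 118.13333 = -22.533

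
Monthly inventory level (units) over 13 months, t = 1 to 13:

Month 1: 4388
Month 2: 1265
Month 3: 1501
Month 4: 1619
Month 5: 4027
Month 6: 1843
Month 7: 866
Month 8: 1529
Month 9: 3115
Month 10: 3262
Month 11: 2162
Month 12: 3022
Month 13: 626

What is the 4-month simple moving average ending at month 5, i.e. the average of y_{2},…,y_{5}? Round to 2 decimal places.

2103.00

Sum of periods 2–5: 1265 + 1501 + 1619 + 4027 = 8412
Divide by 4: 8412 / 4 = 2103.00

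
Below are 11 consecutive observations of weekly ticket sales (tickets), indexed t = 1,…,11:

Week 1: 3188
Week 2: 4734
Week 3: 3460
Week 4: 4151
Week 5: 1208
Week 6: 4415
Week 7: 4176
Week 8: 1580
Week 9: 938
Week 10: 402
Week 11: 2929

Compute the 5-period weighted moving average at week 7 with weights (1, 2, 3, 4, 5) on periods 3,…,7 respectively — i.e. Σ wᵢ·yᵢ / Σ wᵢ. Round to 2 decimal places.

3595.07

Weighted sum: 1·3460 + 2·4151 + 3·1208 + 4·4415 + 5·4176 = 3460 + 8302 + 3624 + 17660 + 20880 = 53926
Weight total: 1 + 2 + 3 + 4 + 5 = 15
WMA = 53926 / 15 = 3595.07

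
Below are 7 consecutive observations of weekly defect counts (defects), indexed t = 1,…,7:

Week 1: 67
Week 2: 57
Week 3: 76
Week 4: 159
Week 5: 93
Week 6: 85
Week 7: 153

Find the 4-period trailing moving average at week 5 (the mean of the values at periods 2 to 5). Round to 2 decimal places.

96.25

Sum of periods 2–5: 57 + 76 + 159 + 93 = 385
Divide by 4: 385 / 4 = 96.25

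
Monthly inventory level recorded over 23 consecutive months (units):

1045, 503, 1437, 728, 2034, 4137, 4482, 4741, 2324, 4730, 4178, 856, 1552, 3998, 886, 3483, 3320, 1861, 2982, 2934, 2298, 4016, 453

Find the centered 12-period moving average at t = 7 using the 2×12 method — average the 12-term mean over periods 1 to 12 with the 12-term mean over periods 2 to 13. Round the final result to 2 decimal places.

2620.71

Sum over 1–12: 1045 + 503 + 1437 + 728 + 2034 + 4137 + 4482 + 4741 + 2324 + 4730 + 4178 + 856 = 31195
Sum over 2–13: 503 + 1437 + 728 + 2034 + 4137 + 4482 + 4741 + 2324 + 4730 + 4178 + 856 + 1552 = 31702
CMA at t=7 = (31195 + 31702) / (2·12) = 62897 / 24 = 2620.71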